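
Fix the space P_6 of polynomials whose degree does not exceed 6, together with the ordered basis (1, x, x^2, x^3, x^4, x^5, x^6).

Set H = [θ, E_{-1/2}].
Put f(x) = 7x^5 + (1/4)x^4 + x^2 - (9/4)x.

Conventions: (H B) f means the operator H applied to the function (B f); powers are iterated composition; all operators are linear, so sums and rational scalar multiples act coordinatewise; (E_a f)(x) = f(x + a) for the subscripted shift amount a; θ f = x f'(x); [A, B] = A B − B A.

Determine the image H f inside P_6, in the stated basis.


E_{-1/2} f = 7x^5 - (69/4)x^4 + 17x^3 - (59/8)x^2 - (19/16)x + 75/64
θ E_{-1/2} f = 35x^5 - 69x^4 + 51x^3 - (59/4)x^2 - (19/16)x
θ f = 35x^5 + x^4 + 2x^2 - (9/4)x
E_{-1/2} θ f = 35x^5 - (173/2)x^4 + (171/2)x^3 - (161/4)x^2 + (99/16)x + 19/32
[θ, E_{-1/2}] f = (35/2)x^4 - (69/2)x^3 + (51/2)x^2 - (59/8)x - 19/32

the result is g(x) = (35/2)x^4 - (69/2)x^3 + (51/2)x^2 - (59/8)x - 19/32


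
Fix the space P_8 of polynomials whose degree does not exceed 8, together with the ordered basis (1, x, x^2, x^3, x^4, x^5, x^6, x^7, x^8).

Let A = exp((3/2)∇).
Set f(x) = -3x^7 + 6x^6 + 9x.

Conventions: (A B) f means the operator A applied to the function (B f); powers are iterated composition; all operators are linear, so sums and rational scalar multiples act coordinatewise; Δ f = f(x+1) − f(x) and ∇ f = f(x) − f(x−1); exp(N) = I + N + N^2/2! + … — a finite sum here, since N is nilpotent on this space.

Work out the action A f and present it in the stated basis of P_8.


order-1 term: -(63/2)x^6 + (297/2)x^5 - (585/2)x^4 + (675/2)x^3 - (459/2)x^2 + (171/2)x
order-2 term: -(567/4)x^5 + (3645/4)x^4 - (9855/4)x^3 + (14175/4)x^2 - (10719/4)x + 3375/4
order-3 term: -(2835/8)x^4 + (10125/4)x^3 - (57105/8)x^2 + (37665/4)x - 38961/8
order-4 term: -(8505/16)x^3 + 3645x^2 - (139725/16)x + 7290
order-5 term: -(15309/32)x^2 + (85293/32)x - 61965/16
order-6 term: -(15309/64)x + 50301/64
order-7 term: -6561/128
the series for exp((3/2)∇) f terminates at order 7
exp((3/2)∇) f = -3x^7 - (51/2)x^6 + (27/4)x^5 + (2115/8)x^4 - (2025/16)x^3 - (21033/32)x^2 + (33561/64)x + 16065/128

g(x) = -3x^7 - (51/2)x^6 + (27/4)x^5 + (2115/8)x^4 - (2025/16)x^3 - (21033/32)x^2 + (33561/64)x + 16065/128


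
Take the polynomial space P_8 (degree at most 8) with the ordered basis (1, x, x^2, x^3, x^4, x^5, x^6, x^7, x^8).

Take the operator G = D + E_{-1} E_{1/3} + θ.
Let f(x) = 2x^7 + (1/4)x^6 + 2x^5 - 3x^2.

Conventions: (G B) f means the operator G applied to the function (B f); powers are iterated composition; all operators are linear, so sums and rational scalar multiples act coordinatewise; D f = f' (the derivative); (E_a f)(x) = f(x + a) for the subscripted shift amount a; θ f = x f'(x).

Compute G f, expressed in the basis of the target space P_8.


D f = 14x^6 + (3/2)x^5 + 10x^4 - 6x
E_{1/3} f = 2x^7 + (59/12)x^6 + (43/6)x^5 + (685/108)x^4 + (265/81)x^3 - (661/324)x^2 - (2699/1458)x - 2833/8748
E_{-1} E_{1/3} f = 2x^7 - (109/12)x^6 + (59/3)x^5 - (695/27)x^4 + (1720/81)x^3 - (1111/81)x^2 + (5108/729)x - 3700/2187
θ f = 14x^7 + (3/2)x^6 + 10x^5 - 6x^2
(D + E_{-1} E_{1/3} + θ) f = 16x^7 + (77/12)x^6 + (187/6)x^5 - (425/27)x^4 + (1720/81)x^3 - (1597/81)x^2 + (734/729)x - 3700/2187

the result is g(x) = 16x^7 + (77/12)x^6 + (187/6)x^5 - (425/27)x^4 + (1720/81)x^3 - (1597/81)x^2 + (734/729)x - 3700/2187


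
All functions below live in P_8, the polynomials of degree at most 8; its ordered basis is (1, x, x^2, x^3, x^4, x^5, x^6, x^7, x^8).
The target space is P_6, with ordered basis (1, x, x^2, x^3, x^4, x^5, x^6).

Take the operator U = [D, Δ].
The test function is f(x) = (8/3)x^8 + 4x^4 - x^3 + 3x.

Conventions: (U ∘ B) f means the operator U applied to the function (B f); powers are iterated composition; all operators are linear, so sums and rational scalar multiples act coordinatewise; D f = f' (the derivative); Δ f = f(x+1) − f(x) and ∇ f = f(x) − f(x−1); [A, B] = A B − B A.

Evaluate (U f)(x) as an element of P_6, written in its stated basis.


Δ f = (64/3)x^7 + (224/3)x^6 + (448/3)x^5 + (560/3)x^4 + (496/3)x^3 + (287/3)x^2 + (103/3)x + 26/3
D Δ f = (448/3)x^6 + 448x^5 + (2240/3)x^4 + (2240/3)x^3 + 496x^2 + (574/3)x + 103/3
D f = (64/3)x^7 + 16x^3 - 3x^2 + 3
Δ D f = (448/3)x^6 + 448x^5 + (2240/3)x^4 + (2240/3)x^3 + 496x^2 + (574/3)x + 103/3
[D, Δ] f = 0

g(x) = 0


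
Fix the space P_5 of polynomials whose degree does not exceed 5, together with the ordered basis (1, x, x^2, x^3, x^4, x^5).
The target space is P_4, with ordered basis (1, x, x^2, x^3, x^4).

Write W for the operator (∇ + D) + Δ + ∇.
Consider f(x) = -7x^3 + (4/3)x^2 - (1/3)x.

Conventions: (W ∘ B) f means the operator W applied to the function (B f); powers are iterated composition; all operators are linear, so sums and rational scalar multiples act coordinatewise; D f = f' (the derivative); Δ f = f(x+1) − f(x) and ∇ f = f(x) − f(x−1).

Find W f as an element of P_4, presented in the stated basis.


∇ f = -21x^2 + (71/3)x - 26/3
D f = -21x^2 + (8/3)x - 1/3
(∇ + D) f = -42x^2 + (79/3)x - 9
Δ f = -21x^2 - (55/3)x - 6
∇ f = -21x^2 + (71/3)x - 26/3
((∇ + D) + Δ + ∇) f = -84x^2 + (95/3)x - 71/3

the image equals g(x) = -84x^2 + (95/3)x - 71/3


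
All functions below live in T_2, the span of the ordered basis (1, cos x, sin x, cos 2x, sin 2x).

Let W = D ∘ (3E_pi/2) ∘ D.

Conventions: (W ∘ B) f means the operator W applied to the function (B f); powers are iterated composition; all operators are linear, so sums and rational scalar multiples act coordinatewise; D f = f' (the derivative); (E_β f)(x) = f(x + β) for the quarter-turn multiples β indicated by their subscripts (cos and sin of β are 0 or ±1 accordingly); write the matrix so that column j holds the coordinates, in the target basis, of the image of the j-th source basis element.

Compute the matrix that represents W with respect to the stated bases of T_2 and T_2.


the matrix is [[0, 0, 0, 0, 0]; [0, 0, -3, 0, 0]; [0, 3, 0, 0, 0]; [0, 0, 0, 12, 0]; [0, 0, 0, 0, 12]] (rows listed top to bottom)

image of 1: 0
image of cos x: 3sin x
image of sin x: -3cos x
image of cos 2x: 12cos 2x
image of sin 2x: 12sin 2x
each image's coordinates form column j of the matrix


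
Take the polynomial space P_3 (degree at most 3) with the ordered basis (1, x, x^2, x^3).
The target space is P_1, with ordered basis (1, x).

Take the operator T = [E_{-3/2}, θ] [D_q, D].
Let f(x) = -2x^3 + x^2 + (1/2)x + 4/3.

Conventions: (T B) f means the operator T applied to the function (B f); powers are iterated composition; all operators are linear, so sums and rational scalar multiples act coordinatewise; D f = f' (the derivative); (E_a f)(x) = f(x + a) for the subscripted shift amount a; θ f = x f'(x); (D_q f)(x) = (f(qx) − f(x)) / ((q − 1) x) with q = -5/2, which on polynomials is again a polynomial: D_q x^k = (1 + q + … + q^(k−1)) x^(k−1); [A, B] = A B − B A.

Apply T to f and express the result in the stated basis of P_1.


g(x) = -42

D f = -6x^2 + 2x + 1/2
D_q D f = 9x + 2
D_q f = -(19/2)x^2 - (3/2)x + 1/2
D D_q f = -19x - 3/2
[D_q, D] f = 28x + 7/2
θ [D_q, D] f = 28x
E_{-3/2} θ [D_q, D] f = 28x - 42
E_{-3/2} [D_q, D] f = 28x - 77/2
θ E_{-3/2} [D_q, D] f = 28x
[E_{-3/2}, θ] [D_q, D] f = -42


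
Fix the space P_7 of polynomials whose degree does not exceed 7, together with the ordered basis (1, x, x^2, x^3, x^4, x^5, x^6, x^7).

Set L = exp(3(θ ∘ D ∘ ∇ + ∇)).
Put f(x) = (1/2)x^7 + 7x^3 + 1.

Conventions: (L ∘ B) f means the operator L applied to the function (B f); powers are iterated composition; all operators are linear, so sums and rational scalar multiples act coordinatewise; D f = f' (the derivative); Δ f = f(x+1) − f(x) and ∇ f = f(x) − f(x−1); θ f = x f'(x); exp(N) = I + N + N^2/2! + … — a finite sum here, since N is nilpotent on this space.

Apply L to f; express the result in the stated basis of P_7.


the result is g(x) = (1/2)x^7 + (21/2)x^6 + 378x^5 + 3675x^4 + (74249/2)x^3 + 129906x^2 + 238665x + 83521

order-1 term: (21/2)x^6 + (567/2)x^5 - (1155/2)x^4 + (1155/2)x^3 - (441/2)x^2 + (231/2)x + 45/2
order-2 term: (189/2)x^5 + 3780x^4 + (30555/2)x^3 - (65205/2)x^2 + 14868x + 2646
order-3 term: (945/2)x^4 + 19845x^3 + (218295/2)x^2 - 48195x + 118125/2
order-4 term: (2835/2)x^3 + 51030x^2 + (411075/2)x - 206955/2
order-5 term: (5103/2)x^2 + (127575/2)x + 93555
order-6 term: (5103/2)x + 30618
order-7 term: 2187/2
the series for exp(3(θ ∘ D ∘ ∇ + ∇)) f terminates at order 7
exp(3(θ ∘ D ∘ ∇ + ∇)) f = (1/2)x^7 + (21/2)x^6 + 378x^5 + 3675x^4 + (74249/2)x^3 + 129906x^2 + 238665x + 83521


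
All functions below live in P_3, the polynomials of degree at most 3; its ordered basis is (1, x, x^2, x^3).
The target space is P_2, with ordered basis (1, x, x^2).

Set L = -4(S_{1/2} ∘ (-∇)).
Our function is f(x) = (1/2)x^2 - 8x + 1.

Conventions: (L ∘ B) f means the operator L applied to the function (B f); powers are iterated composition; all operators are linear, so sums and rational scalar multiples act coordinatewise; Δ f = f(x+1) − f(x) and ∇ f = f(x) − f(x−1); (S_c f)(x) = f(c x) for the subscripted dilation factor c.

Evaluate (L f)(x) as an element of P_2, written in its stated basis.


the image equals g(x) = 2x - 34

∇ f = x - 17/2
(-∇) f = -x + 17/2
S_{1/2} (-∇) f = -(1/2)x + 17/2
(-4(S_{1/2} ∘ (-∇))) f = 2x - 34


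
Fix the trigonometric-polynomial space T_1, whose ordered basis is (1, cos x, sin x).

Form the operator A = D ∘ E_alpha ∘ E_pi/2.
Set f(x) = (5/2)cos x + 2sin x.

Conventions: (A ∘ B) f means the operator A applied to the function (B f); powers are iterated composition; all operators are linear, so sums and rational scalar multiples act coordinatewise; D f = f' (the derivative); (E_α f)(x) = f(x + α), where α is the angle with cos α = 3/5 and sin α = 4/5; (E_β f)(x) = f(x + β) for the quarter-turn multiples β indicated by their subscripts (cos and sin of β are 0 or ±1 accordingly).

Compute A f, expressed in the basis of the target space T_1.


E_pi/2 f = 2cos x - (5/2)sin x
E_alpha E_pi/2 f = -(4/5)cos x - (31/10)sin x
D (E_alpha ∘ E_pi/2) f = -(31/10)cos x + (4/5)sin x

the image equals g(x) = -(31/10)cos x + (4/5)sin x


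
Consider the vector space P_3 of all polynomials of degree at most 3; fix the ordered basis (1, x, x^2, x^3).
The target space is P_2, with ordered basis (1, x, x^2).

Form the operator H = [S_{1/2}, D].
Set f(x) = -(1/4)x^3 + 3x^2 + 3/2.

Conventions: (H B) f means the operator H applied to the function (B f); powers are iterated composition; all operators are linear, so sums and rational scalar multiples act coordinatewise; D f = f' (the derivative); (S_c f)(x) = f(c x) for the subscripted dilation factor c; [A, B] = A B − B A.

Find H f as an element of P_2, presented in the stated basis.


D f = -(3/4)x^2 + 6x
S_{1/2} D f = -(3/16)x^2 + 3x
S_{1/2} f = -(1/32)x^3 + (3/4)x^2 + 3/2
D S_{1/2} f = -(3/32)x^2 + (3/2)x
[S_{1/2}, D] f = -(3/32)x^2 + (3/2)x

the image equals g(x) = -(3/32)x^2 + (3/2)x


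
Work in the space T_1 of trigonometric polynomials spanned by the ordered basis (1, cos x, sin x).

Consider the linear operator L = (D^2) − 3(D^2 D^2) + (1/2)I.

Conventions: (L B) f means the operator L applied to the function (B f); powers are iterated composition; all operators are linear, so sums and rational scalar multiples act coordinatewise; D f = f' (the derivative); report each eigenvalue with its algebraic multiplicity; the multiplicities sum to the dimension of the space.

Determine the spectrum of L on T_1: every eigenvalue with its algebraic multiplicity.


λ = -7/2 (multiplicity 2), λ = 1/2 (multiplicity 1)

image of 1: 1/2
image of cos x: -(7/2)cos x
image of sin x: -(7/2)sin x
the matrix is diagonal; its diagonal is (1/2, -7/2, -7/2)
for a triangular matrix the eigenvalues are the diagonal entries, with algebraic multiplicity their repetition count


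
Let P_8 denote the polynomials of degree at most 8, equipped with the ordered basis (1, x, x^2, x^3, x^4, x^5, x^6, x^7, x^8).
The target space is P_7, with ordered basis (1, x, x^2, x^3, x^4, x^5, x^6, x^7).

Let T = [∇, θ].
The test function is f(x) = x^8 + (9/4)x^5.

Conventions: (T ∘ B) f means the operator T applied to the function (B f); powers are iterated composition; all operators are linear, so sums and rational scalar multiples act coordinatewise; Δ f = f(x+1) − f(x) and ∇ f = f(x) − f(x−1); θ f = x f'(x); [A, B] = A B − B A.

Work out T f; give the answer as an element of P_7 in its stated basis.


the image equals g(x) = 8x^7 - 56x^6 + 168x^5 - (1075/4)x^4 + 235x^3 - (201/2)x^2 + 11x + 13/4

θ f = 8x^8 + (45/4)x^5
∇ θ f = 64x^7 - 224x^6 + 448x^5 - (2015/4)x^4 + (671/2)x^3 - (223/2)x^2 + (31/4)x + 13/4
∇ f = 8x^7 - 28x^6 + 56x^5 - (235/4)x^4 + (67/2)x^3 - (11/2)x^2 - (13/4)x + 5/4
θ ∇ f = 56x^7 - 168x^6 + 280x^5 - 235x^4 + (201/2)x^3 - 11x^2 - (13/4)x
[∇, θ] f = 8x^7 - 56x^6 + 168x^5 - (1075/4)x^4 + 235x^3 - (201/2)x^2 + 11x + 13/4


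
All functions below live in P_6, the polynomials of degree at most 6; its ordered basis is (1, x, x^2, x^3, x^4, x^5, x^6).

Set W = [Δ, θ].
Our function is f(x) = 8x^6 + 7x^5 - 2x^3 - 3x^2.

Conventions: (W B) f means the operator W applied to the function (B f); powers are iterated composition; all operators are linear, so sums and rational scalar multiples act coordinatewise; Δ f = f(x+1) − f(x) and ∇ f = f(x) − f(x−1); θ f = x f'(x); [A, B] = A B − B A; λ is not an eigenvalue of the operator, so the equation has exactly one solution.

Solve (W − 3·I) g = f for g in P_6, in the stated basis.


g(x) = -(8/3)x^6 - (23/3)x^5 - (355/9)x^4 - (4222/27)x^3 - (11965/27)x^2 - (68342/81)x - 195311/243

write g with unknown coordinates in the stated basis and equate coefficients in (W − 3·I) g = f
solving from the highest basis element down gives g = -(8/3)x^6 - (23/3)x^5 - (355/9)x^4 - (4222/27)x^3 - (11965/27)x^2 - (68342/81)x - 195311/243
check: W g = -16x^5 - (355/3)x^4 - (4240/9)x^3 - (11992/9)x^2 - (68342/27)x - 195311/81
so W g − 3·g = 8x^6 + 7x^5 - 2x^3 - 3x^2 = f ✓


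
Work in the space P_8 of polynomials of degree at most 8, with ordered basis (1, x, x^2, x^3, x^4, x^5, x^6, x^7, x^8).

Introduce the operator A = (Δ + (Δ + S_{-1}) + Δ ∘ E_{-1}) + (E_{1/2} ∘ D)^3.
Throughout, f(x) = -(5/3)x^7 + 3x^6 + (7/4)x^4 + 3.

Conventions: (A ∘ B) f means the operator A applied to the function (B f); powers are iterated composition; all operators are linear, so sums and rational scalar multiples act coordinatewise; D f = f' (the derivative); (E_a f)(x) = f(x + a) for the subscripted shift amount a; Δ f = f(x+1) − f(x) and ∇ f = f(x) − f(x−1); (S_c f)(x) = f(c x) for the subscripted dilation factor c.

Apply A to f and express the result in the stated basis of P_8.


the image equals g(x) = (5/3)x^7 - 32x^6 + 19x^5 - (1913/4)x^4 - (4792/3)x^3 - (6309/2)x^2 - (6569/3)x - 3929/8

Δ f = -(35/3)x^6 - 17x^5 - (40/3)x^4 + (26/3)x^3 + (41/2)x^2 + (40/3)x + 37/12
Δ f = -(35/3)x^6 - 17x^5 - (40/3)x^4 + (26/3)x^3 + (41/2)x^2 + (40/3)x + 37/12
S_{-1} f = (5/3)x^7 + 3x^6 + (7/4)x^4 + 3
(Δ + S_{-1}) f = (5/3)x^7 - (26/3)x^6 - 17x^5 - (139/12)x^4 + (26/3)x^3 + (41/2)x^2 + (40/3)x + 73/12
E_{-1} f = -(5/3)x^7 + (44/3)x^6 - 53x^5 + (1261/12)x^4 - (376/3)x^3 + (181/2)x^2 - (110/3)x + 113/12
Δ E_{-1} f = -(35/3)x^6 + 53x^5 - (310/3)x^4 + (376/3)x^3 - (181/2)x^2 + (110/3)x - 77/12
(Δ + (Δ + S_{-1}) + Δ ∘ E_{-1}) f = (5/3)x^7 - 32x^6 + 19x^5 - (513/4)x^4 + (428/3)x^3 - (99/2)x^2 + (190/3)x + 11/4
D f = -(35/3)x^6 + 18x^5 + 7x^3
E_{1/2} D f = -(35/3)x^6 - 17x^5 + (5/4)x^4 + (137/6)x^3 + (353/16)x^2 + (139/16)x + 241/192
D (E_{1/2} ∘ D) f = -70x^5 - 85x^4 + 5x^3 + (137/2)x^2 + (353/8)x + 139/16
E_{1/2} D (E_{1/2} ∘ D) f = -70x^5 - 260x^4 - 340x^3 - 139x^2 + 52x + 41
D (E_{1/2} ∘ D) (E_{1/2} ∘ D) f = -350x^4 - 1040x^3 - 1020x^2 - 278x + 52
E_{1/2} D (E_{1/2} ∘ D) (E_{1/2} ∘ D) f = -350x^4 - 1740x^3 - 3105x^2 - 2253x - 3951/8
((Δ + (Δ + S_{-1}) + Δ ∘ E_{-1}) + (E_{1/2} ∘ D)^3) f = (5/3)x^7 - 32x^6 + 19x^5 - (1913/4)x^4 - (4792/3)x^3 - (6309/2)x^2 - (6569/3)x - 3929/8


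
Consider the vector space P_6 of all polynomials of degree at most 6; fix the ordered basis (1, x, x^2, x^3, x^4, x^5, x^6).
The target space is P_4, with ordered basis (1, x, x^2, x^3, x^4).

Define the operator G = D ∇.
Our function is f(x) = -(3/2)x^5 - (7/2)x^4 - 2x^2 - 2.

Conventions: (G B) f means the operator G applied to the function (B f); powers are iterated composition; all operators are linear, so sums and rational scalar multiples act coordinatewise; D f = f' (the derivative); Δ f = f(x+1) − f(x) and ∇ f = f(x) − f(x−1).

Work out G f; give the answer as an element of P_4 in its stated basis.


∇ f = -(15/2)x^4 + x^3 + 6x^2 - (21/2)x + 4
D ∇ f = -30x^3 + 3x^2 + 12x - 21/2

the result is g(x) = -30x^3 + 3x^2 + 12x - 21/2


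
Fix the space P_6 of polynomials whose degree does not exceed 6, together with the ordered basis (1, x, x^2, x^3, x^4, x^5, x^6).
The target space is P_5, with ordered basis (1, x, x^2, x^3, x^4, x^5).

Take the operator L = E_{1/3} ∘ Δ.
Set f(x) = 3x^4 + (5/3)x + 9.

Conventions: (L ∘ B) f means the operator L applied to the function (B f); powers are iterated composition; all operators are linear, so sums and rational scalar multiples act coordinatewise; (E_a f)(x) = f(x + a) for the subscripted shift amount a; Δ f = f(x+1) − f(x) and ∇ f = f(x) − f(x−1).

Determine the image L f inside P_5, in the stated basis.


the image equals g(x) = 12x^3 + 30x^2 + 28x + 100/9

Δ f = 12x^3 + 18x^2 + 12x + 14/3
E_{1/3} Δ f = 12x^3 + 30x^2 + 28x + 100/9


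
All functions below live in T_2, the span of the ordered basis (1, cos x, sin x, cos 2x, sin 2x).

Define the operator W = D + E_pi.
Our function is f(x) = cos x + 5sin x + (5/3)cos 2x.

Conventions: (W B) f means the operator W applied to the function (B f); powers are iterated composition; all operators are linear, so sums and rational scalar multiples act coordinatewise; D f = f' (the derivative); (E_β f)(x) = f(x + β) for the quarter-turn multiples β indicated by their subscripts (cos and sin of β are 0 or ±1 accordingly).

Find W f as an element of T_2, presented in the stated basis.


g(x) = 4cos x - 6sin x + (5/3)cos 2x - (10/3)sin 2x

D f = 5cos x - sin x - (10/3)sin 2x
E_pi f = -cos x - 5sin x + (5/3)cos 2x
(D + E_pi) f = 4cos x - 6sin x + (5/3)cos 2x - (10/3)sin 2x


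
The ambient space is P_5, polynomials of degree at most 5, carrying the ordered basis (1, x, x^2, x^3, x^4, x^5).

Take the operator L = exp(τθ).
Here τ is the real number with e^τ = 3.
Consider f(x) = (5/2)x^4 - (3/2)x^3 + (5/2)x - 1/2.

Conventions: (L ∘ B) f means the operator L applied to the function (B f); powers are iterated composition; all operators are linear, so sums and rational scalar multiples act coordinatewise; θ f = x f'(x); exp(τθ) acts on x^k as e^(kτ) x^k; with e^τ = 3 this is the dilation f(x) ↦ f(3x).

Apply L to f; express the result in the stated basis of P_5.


exp(τθ) x^k = e^(kτ) x^k; with e^τ = 3 this sends x^k to 3^k x^k
x ↦ 3 x
x^3 ↦ 27 x^3
x^4 ↦ 81 x^4
applying this coordinatewise to f: exp(τθ) f = (405/2)x^4 - (81/2)x^3 + (15/2)x - 1/2

the result is g(x) = (405/2)x^4 - (81/2)x^3 + (15/2)x - 1/2


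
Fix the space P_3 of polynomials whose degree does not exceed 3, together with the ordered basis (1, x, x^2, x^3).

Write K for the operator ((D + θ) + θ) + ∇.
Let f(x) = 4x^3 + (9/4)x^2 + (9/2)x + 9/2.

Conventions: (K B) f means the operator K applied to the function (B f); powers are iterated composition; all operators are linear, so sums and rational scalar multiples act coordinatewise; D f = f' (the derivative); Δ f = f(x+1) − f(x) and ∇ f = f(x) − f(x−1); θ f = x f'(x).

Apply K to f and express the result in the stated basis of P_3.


D f = 12x^2 + (9/2)x + 9/2
θ f = 12x^3 + (9/2)x^2 + (9/2)x
(D + θ) f = 12x^3 + (33/2)x^2 + 9x + 9/2
θ f = 12x^3 + (9/2)x^2 + (9/2)x
((D + θ) + θ) f = 24x^3 + 21x^2 + (27/2)x + 9/2
∇ f = 12x^2 - (15/2)x + 25/4
(((D + θ) + θ) + ∇) f = 24x^3 + 33x^2 + 6x + 43/4

g(x) = 24x^3 + 33x^2 + 6x + 43/4


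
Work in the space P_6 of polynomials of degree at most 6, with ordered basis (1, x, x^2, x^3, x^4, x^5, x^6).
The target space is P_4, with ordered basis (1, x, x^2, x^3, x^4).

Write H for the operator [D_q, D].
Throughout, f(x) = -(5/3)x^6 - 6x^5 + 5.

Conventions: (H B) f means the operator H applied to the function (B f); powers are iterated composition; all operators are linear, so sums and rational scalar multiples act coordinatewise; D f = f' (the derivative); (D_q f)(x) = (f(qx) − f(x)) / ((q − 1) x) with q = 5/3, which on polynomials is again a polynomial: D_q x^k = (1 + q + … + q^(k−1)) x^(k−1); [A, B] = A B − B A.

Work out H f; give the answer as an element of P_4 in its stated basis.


the image equals g(x) = (56510/729)x^4 + (3368/27)x^3

D f = -10x^5 - 30x^4
D_q D f = -(14410/81)x^4 - (2720/9)x^3
D_q f = -(37240/729)x^5 - (2882/27)x^4
D D_q f = -(186200/729)x^4 - (11528/27)x^3
[D_q, D] f = (56510/729)x^4 + (3368/27)x^3


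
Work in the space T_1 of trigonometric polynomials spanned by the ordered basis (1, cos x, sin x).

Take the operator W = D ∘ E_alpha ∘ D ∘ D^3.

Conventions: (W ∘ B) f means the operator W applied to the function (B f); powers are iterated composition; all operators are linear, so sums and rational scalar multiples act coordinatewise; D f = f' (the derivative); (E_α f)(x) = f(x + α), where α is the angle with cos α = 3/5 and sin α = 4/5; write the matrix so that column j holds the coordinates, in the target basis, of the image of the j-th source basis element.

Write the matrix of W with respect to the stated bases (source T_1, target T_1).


image of 1: 0
image of cos x: -(4/5)cos x - (3/5)sin x
image of sin x: (3/5)cos x - (4/5)sin x
each image's coordinates form column j of the matrix

the matrix is [[0, 0, 0]; [0, -4/5, 3/5]; [0, -3/5, -4/5]] (rows listed top to bottom)


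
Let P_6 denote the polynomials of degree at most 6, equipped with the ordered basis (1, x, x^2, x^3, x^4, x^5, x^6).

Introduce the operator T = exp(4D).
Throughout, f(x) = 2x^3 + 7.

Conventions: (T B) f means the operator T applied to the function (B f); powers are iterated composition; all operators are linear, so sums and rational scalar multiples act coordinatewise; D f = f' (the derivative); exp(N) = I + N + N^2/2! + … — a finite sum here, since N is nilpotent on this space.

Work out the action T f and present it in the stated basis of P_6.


order-1 term: 24x^2
order-2 term: 96x
order-3 term: 128
the series for exp(4D) f terminates at order 3
exp(4D) f = 2x^3 + 24x^2 + 96x + 135

g(x) = 2x^3 + 24x^2 + 96x + 135


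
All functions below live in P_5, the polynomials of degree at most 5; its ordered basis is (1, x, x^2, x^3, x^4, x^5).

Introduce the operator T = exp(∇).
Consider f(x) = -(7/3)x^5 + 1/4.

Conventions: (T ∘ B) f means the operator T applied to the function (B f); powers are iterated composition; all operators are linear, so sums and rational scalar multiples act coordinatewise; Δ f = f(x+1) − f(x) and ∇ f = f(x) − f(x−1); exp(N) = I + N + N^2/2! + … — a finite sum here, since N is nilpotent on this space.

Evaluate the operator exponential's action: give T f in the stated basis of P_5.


the result is g(x) = -(7/3)x^5 - (35/3)x^4 + (70/3)x^2 - (35/3)x - 53/12

order-1 term: -(35/3)x^4 + (70/3)x^3 - (70/3)x^2 + (35/3)x - 7/3
order-2 term: -(70/3)x^3 + 70x^2 - (245/3)x + 35
order-3 term: -(70/3)x^2 + 70x - 175/3
order-4 term: -(35/3)x + 70/3
order-5 term: -7/3
the series for exp(∇) f terminates at order 5
exp(∇) f = -(7/3)x^5 - (35/3)x^4 + (70/3)x^2 - (35/3)x - 53/12


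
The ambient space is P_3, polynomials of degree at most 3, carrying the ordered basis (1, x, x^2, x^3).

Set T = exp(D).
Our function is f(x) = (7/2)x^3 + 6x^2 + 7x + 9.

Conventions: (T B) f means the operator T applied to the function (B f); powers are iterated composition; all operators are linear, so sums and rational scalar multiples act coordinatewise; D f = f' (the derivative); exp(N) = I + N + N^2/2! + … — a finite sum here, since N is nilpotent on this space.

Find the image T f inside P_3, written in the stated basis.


order-1 term: (21/2)x^2 + 12x + 7
order-2 term: (21/2)x + 6
order-3 term: 7/2
the series for exp(D) f terminates at order 3
exp(D) f = (7/2)x^3 + (33/2)x^2 + (59/2)x + 51/2

the image equals g(x) = (7/2)x^3 + (33/2)x^2 + (59/2)x + 51/2


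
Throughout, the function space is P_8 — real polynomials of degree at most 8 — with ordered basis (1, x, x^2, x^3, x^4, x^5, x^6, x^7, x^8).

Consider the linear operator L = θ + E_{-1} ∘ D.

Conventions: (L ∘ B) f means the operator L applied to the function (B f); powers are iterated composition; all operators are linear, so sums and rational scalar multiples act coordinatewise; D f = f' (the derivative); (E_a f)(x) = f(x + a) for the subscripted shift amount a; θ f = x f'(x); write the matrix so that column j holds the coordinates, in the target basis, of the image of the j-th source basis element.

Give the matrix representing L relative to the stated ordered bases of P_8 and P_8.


the matrix is [[0, 1, -2, 3, -4, 5, -6, 7, -8]; [0, 1, 2, -6, 12, -20, 30, -42, 56]; [0, 0, 2, 3, -12, 30, -60, 105, -168]; [0, 0, 0, 3, 4, -20, 60, -140, 280]; [0, 0, 0, 0, 4, 5, -30, 105, -280]; [0, 0, 0, 0, 0, 5, 6, -42, 168]; [0, 0, 0, 0, 0, 0, 6, 7, -56]; [0, 0, 0, 0, 0, 0, 0, 7, 8]; [0, 0, 0, 0, 0, 0, 0, 0, 8]] (rows listed top to bottom)

image of 1: 0
image of x: x + 1
image of x^2: 2x^2 + 2x - 2
image of x^3: 3x^3 + 3x^2 - 6x + 3
image of x^4: 4x^4 + 4x^3 - 12x^2 + 12x - 4
image of x^5: 5x^5 + 5x^4 - 20x^3 + 30x^2 - 20x + 5
image of x^6: 6x^6 + 6x^5 - 30x^4 + 60x^3 - 60x^2 + 30x - 6
image of x^7: 7x^7 + 7x^6 - 42x^5 + 105x^4 - 140x^3 + 105x^2 - 42x + 7
image of x^8: 8x^8 + 8x^7 - 56x^6 + 168x^5 - 280x^4 + 280x^3 - 168x^2 + 56x - 8
each image's coordinates form column j of the matrix


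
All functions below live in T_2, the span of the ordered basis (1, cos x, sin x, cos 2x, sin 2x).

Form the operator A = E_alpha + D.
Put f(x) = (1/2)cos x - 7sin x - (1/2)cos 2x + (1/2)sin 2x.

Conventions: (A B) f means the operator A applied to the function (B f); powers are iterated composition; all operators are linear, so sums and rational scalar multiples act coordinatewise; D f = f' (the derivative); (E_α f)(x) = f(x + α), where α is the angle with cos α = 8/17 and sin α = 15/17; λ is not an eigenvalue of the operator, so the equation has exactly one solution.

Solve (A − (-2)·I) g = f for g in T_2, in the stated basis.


write g with unknown coordinates in the stated basis and equate coefficients in (A − (-2)·I) g = f
solving from the highest basis element down gives g = (245/164)cos x - (139/82)sin x - (1235/5834)cos 2x - (401/5834)sin 2x
check: A g = -(102/41)cos x - (148/41)sin x - (447/5834)cos 2x + (3719/5834)sin 2x
so A g − (-2)·g = (1/2)cos x - 7sin x - (1/2)cos 2x + (1/2)sin 2x = f ✓

g(x) = (245/164)cos x - (139/82)sin x - (1235/5834)cos 2x - (401/5834)sin 2x


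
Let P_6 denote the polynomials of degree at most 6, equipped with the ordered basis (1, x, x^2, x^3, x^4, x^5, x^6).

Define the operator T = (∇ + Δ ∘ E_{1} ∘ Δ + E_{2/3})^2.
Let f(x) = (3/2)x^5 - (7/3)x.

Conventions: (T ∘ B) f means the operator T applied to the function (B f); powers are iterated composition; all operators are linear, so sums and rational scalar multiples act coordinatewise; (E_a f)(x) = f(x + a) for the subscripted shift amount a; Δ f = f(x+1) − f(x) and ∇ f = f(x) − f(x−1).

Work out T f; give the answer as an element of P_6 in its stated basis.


the result is g(x) = (3/2)x^5 + 25x^4 + (380/3)x^3 + (5540/9)x^2 + (58297/27)x + 189680/81

∇ f = (15/2)x^4 - 15x^3 + 15x^2 - (15/2)x - 5/6
Δ f = (15/2)x^4 + 15x^3 + 15x^2 + (15/2)x - 5/6
E_{1} Δ f = (15/2)x^4 + 45x^3 + 105x^2 + (225/2)x + 265/6
Δ E_{1} Δ f = 30x^3 + 180x^2 + 375x + 270
E_{2/3} f = (3/2)x^5 + 5x^4 + (20/3)x^3 + (40/9)x^2 - (23/27)x - 110/81
(∇ + Δ ∘ E_{1} ∘ Δ + E_{2/3}) f = (3/2)x^5 + (25/2)x^4 + (65/3)x^3 + (1795/9)x^2 + (19799/54)x + 43385/162
∇ (∇ + Δ ∘ E_{1} ∘ Δ + E_{2/3}) f = (15/2)x^4 + 35x^3 + 5x^2 + (6775/18)x + 9605/54
Δ (∇ + Δ ∘ E_{1} ∘ Δ + E_{2/3}) f = (15/2)x^4 + 65x^3 + 155x^2 + (9385/18)x + 32495/54
E_{1} Δ (∇ + Δ ∘ E_{1} ∘ Δ + E_{2/3}) f = (15/2)x^4 + 95x^3 + 395x^2 + (19015/18)x + 72935/54
Δ E_{1} Δ (∇ + Δ ∘ E_{1} ∘ Δ + E_{2/3}) f = 30x^3 + 330x^2 + 1105x + 13985/9
E_{2/3} (∇ + Δ ∘ E_{1} ∘ Δ + E_{2/3}) f = (3/2)x^5 + (35/2)x^4 + (185/3)x^3 + (2525/9)x^2 + (36599/54)x + 98815/162
(∇ + Δ ∘ E_{1} ∘ Δ + E_{2/3}) (∇ + Δ ∘ E_{1} ∘ Δ + E_{2/3}) f = (3/2)x^5 + 25x^4 + (380/3)x^3 + (5540/9)x^2 + (58297/27)x + 189680/81


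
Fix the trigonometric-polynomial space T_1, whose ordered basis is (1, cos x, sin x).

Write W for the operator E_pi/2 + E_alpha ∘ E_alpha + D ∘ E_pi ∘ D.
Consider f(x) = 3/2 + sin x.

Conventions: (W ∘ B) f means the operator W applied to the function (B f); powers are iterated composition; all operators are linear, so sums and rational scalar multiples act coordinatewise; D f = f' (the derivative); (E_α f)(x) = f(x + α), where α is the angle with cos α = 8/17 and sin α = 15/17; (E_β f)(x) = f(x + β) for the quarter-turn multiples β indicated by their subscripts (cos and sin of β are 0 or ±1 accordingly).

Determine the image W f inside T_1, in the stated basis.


E_pi/2 f = 3/2 + cos x
E_alpha f = 3/2 + (15/17)cos x + (8/17)sin x
E_alpha E_alpha f = 3/2 + (240/289)cos x - (161/289)sin x
D f = cos x
E_pi D f = -cos x
D E_pi D f = sin x
(E_pi/2 + E_alpha ∘ E_alpha + D ∘ E_pi ∘ D) f = 3 + (529/289)cos x + (128/289)sin x

the image equals g(x) = 3 + (529/289)cos x + (128/289)sin x


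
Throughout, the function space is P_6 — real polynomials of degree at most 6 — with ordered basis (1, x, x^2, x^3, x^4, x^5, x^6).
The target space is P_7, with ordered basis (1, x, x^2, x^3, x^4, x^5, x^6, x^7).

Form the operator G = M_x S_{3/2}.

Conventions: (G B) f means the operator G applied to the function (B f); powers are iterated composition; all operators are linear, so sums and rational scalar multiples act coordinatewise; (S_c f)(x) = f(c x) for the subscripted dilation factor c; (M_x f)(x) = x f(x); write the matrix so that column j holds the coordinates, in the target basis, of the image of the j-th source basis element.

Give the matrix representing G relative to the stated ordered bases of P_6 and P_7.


the matrix is [[0, 0, 0, 0, 0, 0, 0]; [1, 0, 0, 0, 0, 0, 0]; [0, 3/2, 0, 0, 0, 0, 0]; [0, 0, 9/4, 0, 0, 0, 0]; [0, 0, 0, 27/8, 0, 0, 0]; [0, 0, 0, 0, 81/16, 0, 0]; [0, 0, 0, 0, 0, 243/32, 0]; [0, 0, 0, 0, 0, 0, 729/64]] (rows listed top to bottom)

image of 1: x
image of x: (3/2)x^2
image of x^2: (9/4)x^3
image of x^3: (27/8)x^4
image of x^4: (81/16)x^5
image of x^5: (243/32)x^6
image of x^6: (729/64)x^7
each image's coordinates form column j of the matrix


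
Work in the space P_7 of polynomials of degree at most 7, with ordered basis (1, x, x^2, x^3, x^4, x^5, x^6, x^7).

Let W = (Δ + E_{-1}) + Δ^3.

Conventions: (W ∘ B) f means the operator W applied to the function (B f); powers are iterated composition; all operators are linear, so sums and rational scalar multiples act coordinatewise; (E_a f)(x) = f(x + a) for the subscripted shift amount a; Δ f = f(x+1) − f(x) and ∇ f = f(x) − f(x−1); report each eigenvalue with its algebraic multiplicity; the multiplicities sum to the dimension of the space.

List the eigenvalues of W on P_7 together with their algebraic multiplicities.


λ = 1 (multiplicity 8)

image of 1: 1
image of x: x
image of x^2: x^2 + 2
image of x^3: x^3 + 6x + 6
image of x^4: x^4 + 12x^2 + 24x + 38
image of x^5: x^5 + 20x^3 + 60x^2 + 190x + 150
image of x^6: x^6 + 30x^4 + 120x^3 + 570x^2 + 900x + 542
image of x^7: x^7 + 42x^5 + 210x^4 + 1330x^3 + 3150x^2 + 3794x + 1806
the matrix is upper triangular; its diagonal is (1, 1, 1, 1, 1, 1, 1, 1)
for a triangular matrix the eigenvalues are the diagonal entries, with algebraic multiplicity their repetition count


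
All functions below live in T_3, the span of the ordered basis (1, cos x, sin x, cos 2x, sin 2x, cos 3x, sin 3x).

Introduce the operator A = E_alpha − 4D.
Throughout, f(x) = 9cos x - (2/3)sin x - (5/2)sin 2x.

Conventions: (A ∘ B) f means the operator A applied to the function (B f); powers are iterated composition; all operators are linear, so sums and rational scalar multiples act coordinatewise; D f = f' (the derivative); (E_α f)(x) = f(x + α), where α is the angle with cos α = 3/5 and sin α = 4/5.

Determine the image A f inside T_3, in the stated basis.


the result is g(x) = (113/15)cos x + (142/5)sin x + (88/5)cos 2x + (7/10)sin 2x

E_alpha f = (73/15)cos x - (38/5)sin x - (12/5)cos 2x + (7/10)sin 2x
D f = -(2/3)cos x - 9sin x - 5cos 2x
(-4D) f = (8/3)cos x + 36sin x + 20cos 2x
(E_alpha − 4D) f = (113/15)cos x + (142/5)sin x + (88/5)cos 2x + (7/10)sin 2x


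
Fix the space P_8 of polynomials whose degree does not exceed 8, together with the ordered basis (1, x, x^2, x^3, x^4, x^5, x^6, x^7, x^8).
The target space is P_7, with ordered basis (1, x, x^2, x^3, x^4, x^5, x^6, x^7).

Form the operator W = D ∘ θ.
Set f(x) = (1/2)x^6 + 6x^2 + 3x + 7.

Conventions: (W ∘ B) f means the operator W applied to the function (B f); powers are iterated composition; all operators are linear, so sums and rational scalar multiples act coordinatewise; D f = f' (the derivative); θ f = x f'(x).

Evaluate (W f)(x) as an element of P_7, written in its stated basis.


g(x) = 18x^5 + 24x + 3

θ f = 3x^6 + 12x^2 + 3x
D θ f = 18x^5 + 24x + 3


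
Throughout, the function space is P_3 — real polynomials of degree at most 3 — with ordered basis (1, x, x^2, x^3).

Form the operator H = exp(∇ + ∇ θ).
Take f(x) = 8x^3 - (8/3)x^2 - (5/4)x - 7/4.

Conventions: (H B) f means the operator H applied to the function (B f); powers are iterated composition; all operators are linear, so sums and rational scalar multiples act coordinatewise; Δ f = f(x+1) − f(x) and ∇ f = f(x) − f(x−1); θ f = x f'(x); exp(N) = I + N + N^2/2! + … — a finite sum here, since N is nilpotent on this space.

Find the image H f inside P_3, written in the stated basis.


the result is g(x) = 8x^3 + (280/3)x^2 + (699/4)x - 113/4

order-1 term: 96x^2 - 112x + 75/2
order-2 term: 288x - 256
order-3 term: 192
the series for exp(∇ + ∇ θ) f terminates at order 3
exp(∇ + ∇ θ) f = 8x^3 + (280/3)x^2 + (699/4)x - 113/4


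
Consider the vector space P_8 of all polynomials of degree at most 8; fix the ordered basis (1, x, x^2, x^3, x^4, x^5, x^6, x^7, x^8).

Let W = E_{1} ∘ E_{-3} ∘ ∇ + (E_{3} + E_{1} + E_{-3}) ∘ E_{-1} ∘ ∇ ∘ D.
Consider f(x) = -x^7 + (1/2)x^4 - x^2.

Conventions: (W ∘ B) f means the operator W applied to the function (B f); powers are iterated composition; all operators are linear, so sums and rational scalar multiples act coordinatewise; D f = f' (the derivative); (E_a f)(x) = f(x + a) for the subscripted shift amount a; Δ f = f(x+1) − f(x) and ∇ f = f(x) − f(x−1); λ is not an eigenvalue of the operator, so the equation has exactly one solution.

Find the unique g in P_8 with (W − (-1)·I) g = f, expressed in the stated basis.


the result is g(x) = -x^7 + 7x^6 - 21x^5 - (139/2)x^4 + 8153x^3 - 79462x^2 + 306683x - 784471/2

write g with unknown coordinates in the stated basis and equate coefficients in (W − (-1)·I) g = f
solving from the highest basis element down gives g = -x^7 + 7x^6 - 21x^5 - (139/2)x^4 + 8153x^3 - 79462x^2 + 306683x - 784471/2
check: W g = -7x^6 + 21x^5 + 70x^4 - 8153x^3 + 79461x^2 - 306683x + 784471/2
so W g − (-1)·g = -x^7 + (1/2)x^4 - x^2 = f ✓


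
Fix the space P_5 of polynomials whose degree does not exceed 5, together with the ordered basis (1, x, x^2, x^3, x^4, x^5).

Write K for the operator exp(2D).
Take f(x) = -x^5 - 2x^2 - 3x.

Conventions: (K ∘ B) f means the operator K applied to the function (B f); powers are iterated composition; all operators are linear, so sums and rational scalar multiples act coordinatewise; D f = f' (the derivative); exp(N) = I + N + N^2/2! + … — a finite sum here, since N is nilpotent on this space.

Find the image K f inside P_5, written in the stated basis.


order-1 term: -10x^4 - 8x - 6
order-2 term: -40x^3 - 8
order-3 term: -80x^2
order-4 term: -80x
order-5 term: -32
the series for exp(2D) f terminates at order 5
exp(2D) f = -x^5 - 10x^4 - 40x^3 - 82x^2 - 91x - 46

g(x) = -x^5 - 10x^4 - 40x^3 - 82x^2 - 91x - 46


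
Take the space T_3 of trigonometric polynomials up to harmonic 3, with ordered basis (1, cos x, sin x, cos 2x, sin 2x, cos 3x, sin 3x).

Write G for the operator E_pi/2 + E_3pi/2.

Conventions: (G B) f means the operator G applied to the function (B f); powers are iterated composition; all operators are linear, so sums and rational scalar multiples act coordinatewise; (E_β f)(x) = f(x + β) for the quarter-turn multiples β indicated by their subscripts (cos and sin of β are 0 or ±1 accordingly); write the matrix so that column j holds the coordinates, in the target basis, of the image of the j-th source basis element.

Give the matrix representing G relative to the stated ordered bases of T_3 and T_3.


image of 1: 2
image of cos x: 0
image of sin x: 0
image of cos 2x: -2cos 2x
image of sin 2x: -2sin 2x
image of cos 3x: 0
image of sin 3x: 0
each image's coordinates form column j of the matrix

the matrix is [[2, 0, 0, 0, 0, 0, 0]; [0, 0, 0, 0, 0, 0, 0]; [0, 0, 0, 0, 0, 0, 0]; [0, 0, 0, -2, 0, 0, 0]; [0, 0, 0, 0, -2, 0, 0]; [0, 0, 0, 0, 0, 0, 0]; [0, 0, 0, 0, 0, 0, 0]] (rows listed top to bottom)


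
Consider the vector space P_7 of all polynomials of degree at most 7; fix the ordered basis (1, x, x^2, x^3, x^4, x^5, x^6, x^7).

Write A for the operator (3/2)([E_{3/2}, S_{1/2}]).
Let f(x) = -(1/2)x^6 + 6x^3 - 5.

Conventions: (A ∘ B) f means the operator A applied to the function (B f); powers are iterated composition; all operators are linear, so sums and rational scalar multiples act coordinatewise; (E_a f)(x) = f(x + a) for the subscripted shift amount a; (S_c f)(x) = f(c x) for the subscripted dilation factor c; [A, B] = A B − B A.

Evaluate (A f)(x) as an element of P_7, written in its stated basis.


the result is g(x) = (27/256)x^5 + (1215/1024)x^4 + (2835/512)x^3 + (33939/4096)x^2 - (25515/4096)x - 297675/16384

S_{1/2} f = -(1/128)x^6 + (3/4)x^3 - 5
E_{3/2} S_{1/2} f = -(1/128)x^6 - (9/128)x^5 - (135/512)x^4 + (57/256)x^3 + (5697/2048)x^2 + (9639/2048)x - 20953/8192
E_{3/2} f = -(1/2)x^6 - (9/2)x^5 - (135/8)x^4 - (111/4)x^3 - (351/32)x^2 + (567/32)x + 1223/128
S_{1/2} E_{3/2} f = -(1/128)x^6 - (9/64)x^5 - (135/128)x^4 - (111/32)x^3 - (351/128)x^2 + (567/64)x + 1223/128
[E_{3/2}, S_{1/2}] f = (9/128)x^5 + (405/512)x^4 + (945/256)x^3 + (11313/2048)x^2 - (8505/2048)x - 99225/8192
((3/2)([E_{3/2}, S_{1/2}])) f = (27/256)x^5 + (1215/1024)x^4 + (2835/512)x^3 + (33939/4096)x^2 - (25515/4096)x - 297675/16384


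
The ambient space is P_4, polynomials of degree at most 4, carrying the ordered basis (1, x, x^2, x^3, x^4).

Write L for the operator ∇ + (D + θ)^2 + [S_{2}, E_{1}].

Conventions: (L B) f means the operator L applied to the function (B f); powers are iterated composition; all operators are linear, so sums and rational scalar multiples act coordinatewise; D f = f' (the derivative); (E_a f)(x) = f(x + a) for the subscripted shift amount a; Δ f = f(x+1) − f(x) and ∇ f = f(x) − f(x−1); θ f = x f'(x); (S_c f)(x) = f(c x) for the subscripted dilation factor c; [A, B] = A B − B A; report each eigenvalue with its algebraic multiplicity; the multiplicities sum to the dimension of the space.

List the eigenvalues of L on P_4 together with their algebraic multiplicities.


λ = 0 (multiplicity 1), λ = 1 (multiplicity 1), λ = 4 (multiplicity 1), λ = 9 (multiplicity 1), λ = 16 (multiplicity 1)

image of 1: 0
image of x: x + 1
image of x^2: 4x^2 + 4x - 2
image of x^3: 9x^3 + 6x^2 - 15x - 6
image of x^4: 16x^4 - 66x^2 - 52x - 16
the matrix is upper triangular; its diagonal is (0, 1, 4, 9, 16)
for a triangular matrix the eigenvalues are the diagonal entries, with algebraic multiplicity their repetition count
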